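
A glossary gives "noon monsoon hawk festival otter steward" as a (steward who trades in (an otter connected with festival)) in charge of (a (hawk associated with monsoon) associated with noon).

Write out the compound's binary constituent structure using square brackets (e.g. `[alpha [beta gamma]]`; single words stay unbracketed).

Overall it is a kind of steward (specifically "festival otter steward"); the modifier is "noon monsoon hawk".
"noon monsoon hawk" → head "hawk" (specifically "monsoon hawk"), modifier "noon".
"monsoon hawk" → head "hawk", modifier "monsoon".
"festival otter steward" → head "steward", modifier "festival otter".
"festival otter" → head "otter", modifier "festival".
So the structure is [[noon [monsoon hawk]] [[festival otter] steward]].

[[noon [monsoon hawk]] [[festival otter] steward]]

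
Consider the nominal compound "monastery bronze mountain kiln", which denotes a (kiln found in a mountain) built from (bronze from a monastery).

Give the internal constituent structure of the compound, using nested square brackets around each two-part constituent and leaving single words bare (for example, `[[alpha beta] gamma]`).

Whole compound: head "kiln" (specifically "mountain kiln"), modifier "monastery bronze".
Within "monastery bronze", the head is "bronze" and the modifier is "monastery".
Within "mountain kiln", the head is "kiln" and the modifier is "mountain".
Assembled: [[monastery bronze] [mountain kiln]].

[[monastery bronze] [mountain kiln]]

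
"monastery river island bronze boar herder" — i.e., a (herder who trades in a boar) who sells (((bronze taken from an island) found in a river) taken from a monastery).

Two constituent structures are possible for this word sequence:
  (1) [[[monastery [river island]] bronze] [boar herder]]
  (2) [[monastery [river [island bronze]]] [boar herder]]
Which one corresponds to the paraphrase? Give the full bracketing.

[[monastery [river [island bronze]]] [boar herder]]

The paraphrase's head is the "herder" part ("boar herder"); its modifier is "monastery river island bronze".
That top-level split, carried through the inner groups, gives [[monastery [river [island bronze]]] [boar herder]].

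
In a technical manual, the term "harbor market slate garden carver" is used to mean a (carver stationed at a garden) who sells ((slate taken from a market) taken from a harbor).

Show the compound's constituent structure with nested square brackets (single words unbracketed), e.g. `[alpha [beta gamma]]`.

[[harbor [market slate]] [garden carver]]

The outermost head in the paraphrase is "carver" (specifically "garden carver"), modified by "harbor market slate".
Within "harbor market slate", the head is "slate" (specifically "market slate") and the modifier is "harbor".
Within "market slate", the head is "slate" and the modifier is "market".
Within "garden carver", the head is "carver" and the modifier is "garden".
Assembled: [[harbor [market slate]] [garden carver]].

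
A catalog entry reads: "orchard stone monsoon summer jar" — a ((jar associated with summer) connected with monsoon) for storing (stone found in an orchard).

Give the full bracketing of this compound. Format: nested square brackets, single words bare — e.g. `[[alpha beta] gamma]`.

[[orchard stone] [monsoon [summer jar]]]

Whole compound: head "jar" (specifically "monsoon summer jar"), modifier "orchard stone".
Inside "orchard stone": head "stone", modifier "orchard".
Inside "monsoon summer jar": head "jar" (specifically "summer jar"), modifier "monsoon".
Inside "summer jar": head "jar", modifier "summer".
Assembled: [[orchard stone] [monsoon [summer jar]]].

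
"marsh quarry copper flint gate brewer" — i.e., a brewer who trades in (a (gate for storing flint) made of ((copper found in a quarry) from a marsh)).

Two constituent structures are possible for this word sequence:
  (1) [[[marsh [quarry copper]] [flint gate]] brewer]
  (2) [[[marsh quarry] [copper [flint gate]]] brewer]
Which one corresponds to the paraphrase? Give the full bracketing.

The paraphrase's head is the "brewer" part ("brewer"); its modifier is "marsh quarry copper flint gate".
That top-level split, carried through the inner groups, gives [[[marsh [quarry copper]] [flint gate]] brewer].

[[[marsh [quarry copper]] [flint gate]] brewer]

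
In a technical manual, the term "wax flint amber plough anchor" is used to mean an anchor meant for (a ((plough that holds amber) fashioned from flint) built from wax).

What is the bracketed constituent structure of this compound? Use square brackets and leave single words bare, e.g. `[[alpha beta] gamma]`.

[[wax [flint [amber plough]]] anchor]

At the top level: head "anchor"; modifier "wax flint amber plough".
Within "wax flint amber plough", the head is "plough" (specifically "flint amber plough") and the modifier is "wax".
Within "flint amber plough", the head is "plough" (specifically "amber plough") and the modifier is "flint".
Within "amber plough", the head is "plough" and the modifier is "amber".
Assembled: [[wax [flint [amber plough]]] anchor].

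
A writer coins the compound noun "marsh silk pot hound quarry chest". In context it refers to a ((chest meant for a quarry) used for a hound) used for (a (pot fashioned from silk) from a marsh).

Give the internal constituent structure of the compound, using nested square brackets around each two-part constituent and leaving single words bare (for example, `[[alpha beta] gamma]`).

[[marsh [silk pot]] [hound [quarry chest]]]

At the top level: head "chest" (specifically "hound quarry chest"); modifier "marsh silk pot".
"marsh silk pot" → head "pot" (specifically "silk pot"), modifier "marsh".
"silk pot" → head "pot", modifier "silk".
"hound quarry chest" → head "chest" (specifically "quarry chest"), modifier "hound".
"quarry chest" → head "chest", modifier "quarry".
Putting it together: [[marsh [silk pot]] [hound [quarry chest]]].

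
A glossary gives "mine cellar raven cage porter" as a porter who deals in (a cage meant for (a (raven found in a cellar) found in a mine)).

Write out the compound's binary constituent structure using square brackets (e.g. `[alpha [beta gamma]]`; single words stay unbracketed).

At the top level: head "porter"; modifier "mine cellar raven cage".
Inside "mine cellar raven cage": head "cage", modifier "mine cellar raven".
Inside "mine cellar raven": head "raven" (specifically "cellar raven"), modifier "mine".
Inside "cellar raven": head "raven", modifier "cellar".
Assembled: [[[mine [cellar raven]] cage] porter].

[[[mine [cellar raven]] cage] porter]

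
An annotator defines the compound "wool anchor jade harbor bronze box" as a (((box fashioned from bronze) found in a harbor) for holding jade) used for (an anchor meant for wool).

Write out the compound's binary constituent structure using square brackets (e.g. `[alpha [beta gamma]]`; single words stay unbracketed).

[[wool anchor] [jade [harbor [bronze box]]]]

Overall it is a kind of box (specifically "jade harbor bronze box"); the modifier is "wool anchor".
Within "wool anchor", the head is "anchor" and the modifier is "wool".
Within "jade harbor bronze box", the head is "box" (specifically "harbor bronze box") and the modifier is "jade".
Within "harbor bronze box", the head is "box" (specifically "bronze box") and the modifier is "harbor".
Within "bronze box", the head is "box" and the modifier is "bronze".
Assembled: [[wool anchor] [jade [harbor [bronze box]]]].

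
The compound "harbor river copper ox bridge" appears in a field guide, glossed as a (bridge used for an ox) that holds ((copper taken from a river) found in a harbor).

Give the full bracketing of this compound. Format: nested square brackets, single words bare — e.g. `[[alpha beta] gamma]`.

[[harbor [river copper]] [ox bridge]]

The outermost head in the paraphrase is "bridge" (specifically "ox bridge"), modified by "harbor river copper".
"harbor river copper" → head "copper" (specifically "river copper"), modifier "harbor".
"river copper" → head "copper", modifier "river".
"ox bridge" → head "bridge", modifier "ox".
Assembled: [[harbor [river copper]] [ox bridge]].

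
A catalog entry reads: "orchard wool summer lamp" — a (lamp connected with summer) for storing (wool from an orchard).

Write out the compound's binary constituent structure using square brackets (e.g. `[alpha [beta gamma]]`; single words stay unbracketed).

[[orchard wool] [summer lamp]]

Whole compound: head "lamp" (specifically "summer lamp"), modifier "orchard wool".
Within "orchard wool", the head is "wool" and the modifier is "orchard".
Within "summer lamp", the head is "lamp" and the modifier is "summer".
Putting it together: [[orchard wool] [summer lamp]].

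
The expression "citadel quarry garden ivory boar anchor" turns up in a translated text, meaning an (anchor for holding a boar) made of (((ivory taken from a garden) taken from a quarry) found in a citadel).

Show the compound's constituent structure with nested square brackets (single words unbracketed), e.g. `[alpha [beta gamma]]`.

[[citadel [quarry [garden ivory]]] [boar anchor]]

The outermost head in the paraphrase is "anchor" (specifically "boar anchor"), modified by "citadel quarry garden ivory".
Inside "citadel quarry garden ivory": head "ivory" (specifically "quarry garden ivory"), modifier "citadel".
Inside "quarry garden ivory": head "ivory" (specifically "garden ivory"), modifier "quarry".
Inside "garden ivory": head "ivory", modifier "garden".
Inside "boar anchor": head "anchor", modifier "boar".
So the structure is [[citadel [quarry [garden ivory]]] [boar anchor]].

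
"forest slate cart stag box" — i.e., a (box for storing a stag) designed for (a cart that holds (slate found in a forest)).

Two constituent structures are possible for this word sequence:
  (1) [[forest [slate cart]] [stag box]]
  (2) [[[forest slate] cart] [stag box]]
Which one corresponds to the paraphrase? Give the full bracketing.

The paraphrase's head is the "box" part ("stag box"); its modifier is "forest slate cart".
That top-level split, carried through the inner groups, gives [[[forest slate] cart] [stag box]].

[[[forest slate] cart] [stag box]]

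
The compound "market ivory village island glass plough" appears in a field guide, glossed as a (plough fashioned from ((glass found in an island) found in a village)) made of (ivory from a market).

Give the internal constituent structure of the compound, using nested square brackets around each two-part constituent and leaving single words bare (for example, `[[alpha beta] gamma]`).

At the top level: head "plough" (specifically "village island glass plough"); modifier "market ivory".
Inside "market ivory": head "ivory", modifier "market".
Inside "village island glass plough": head "plough", modifier "village island glass".
Inside "village island glass": head "glass" (specifically "island glass"), modifier "village".
Inside "island glass": head "glass", modifier "island".
So the structure is [[market ivory] [[village [island glass]] plough]].

[[market ivory] [[village [island glass]] plough]]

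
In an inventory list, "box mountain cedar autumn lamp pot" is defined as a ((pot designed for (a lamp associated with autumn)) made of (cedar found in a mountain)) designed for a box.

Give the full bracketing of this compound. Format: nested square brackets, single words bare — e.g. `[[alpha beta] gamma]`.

Overall it is a kind of pot (specifically "mountain cedar autumn lamp pot"); the modifier is "box".
Within "mountain cedar autumn lamp pot", the head is "pot" (specifically "autumn lamp pot") and the modifier is "mountain cedar".
Within "mountain cedar", the head is "cedar" and the modifier is "mountain".
Within "autumn lamp pot", the head is "pot" and the modifier is "autumn lamp".
Within "autumn lamp", the head is "lamp" and the modifier is "autumn".
Assembled: [box [[mountain cedar] [[autumn lamp] pot]]].

[box [[mountain cedar] [[autumn lamp] pot]]]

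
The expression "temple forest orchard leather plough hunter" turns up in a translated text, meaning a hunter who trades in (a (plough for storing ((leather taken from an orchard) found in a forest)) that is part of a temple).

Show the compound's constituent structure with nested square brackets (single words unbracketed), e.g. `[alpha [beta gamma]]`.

[[temple [[forest [orchard leather]] plough]] hunter]

The outermost head in the paraphrase is "hunter", modified by "temple forest orchard leather plough".
Within "temple forest orchard leather plough", the head is "plough" (specifically "forest orchard leather plough") and the modifier is "temple".
Within "forest orchard leather plough", the head is "plough" and the modifier is "forest orchard leather".
Within "forest orchard leather", the head is "leather" (specifically "orchard leather") and the modifier is "forest".
Within "orchard leather", the head is "leather" and the modifier is "orchard".
Assembled: [[temple [[forest [orchard leather]] plough]] hunter].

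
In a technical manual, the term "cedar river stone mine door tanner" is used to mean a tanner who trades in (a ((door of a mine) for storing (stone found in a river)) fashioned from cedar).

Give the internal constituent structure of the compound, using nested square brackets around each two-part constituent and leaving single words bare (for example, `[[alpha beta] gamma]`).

[[cedar [[river stone] [mine door]]] tanner]

The outermost head in the paraphrase is "tanner", modified by "cedar river stone mine door".
Inside "cedar river stone mine door": head "door" (specifically "river stone mine door"), modifier "cedar".
Inside "river stone mine door": head "door" (specifically "mine door"), modifier "river stone".
Inside "river stone": head "stone", modifier "river".
Inside "mine door": head "door", modifier "mine".
Assembled: [[cedar [[river stone] [mine door]]] tanner].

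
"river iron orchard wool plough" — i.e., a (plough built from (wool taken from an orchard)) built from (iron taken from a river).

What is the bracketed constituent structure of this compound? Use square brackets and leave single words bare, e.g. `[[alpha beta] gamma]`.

[[river iron] [[orchard wool] plough]]

Overall it is a kind of plough (specifically "orchard wool plough"); the modifier is "river iron".
"river iron" → head "iron", modifier "river".
"orchard wool plough" → head "plough", modifier "orchard wool".
"orchard wool" → head "wool", modifier "orchard".
Putting it together: [[river iron] [[orchard wool] plough]].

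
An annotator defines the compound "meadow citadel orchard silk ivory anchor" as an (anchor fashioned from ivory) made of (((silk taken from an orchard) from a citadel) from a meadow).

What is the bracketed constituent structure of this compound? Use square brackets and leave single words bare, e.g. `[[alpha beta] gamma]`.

[[meadow [citadel [orchard silk]]] [ivory anchor]]

The outermost head in the paraphrase is "anchor" (specifically "ivory anchor"), modified by "meadow citadel orchard silk".
Inside "meadow citadel orchard silk": head "silk" (specifically "citadel orchard silk"), modifier "meadow".
Inside "citadel orchard silk": head "silk" (specifically "orchard silk"), modifier "citadel".
Inside "orchard silk": head "silk", modifier "orchard".
Inside "ivory anchor": head "anchor", modifier "ivory".
Assembled: [[meadow [citadel [orchard silk]]] [ivory anchor]].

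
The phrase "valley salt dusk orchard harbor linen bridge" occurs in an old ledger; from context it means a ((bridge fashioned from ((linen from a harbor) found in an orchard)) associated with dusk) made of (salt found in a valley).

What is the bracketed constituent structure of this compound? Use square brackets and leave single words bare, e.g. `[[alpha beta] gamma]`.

Whole compound: head "bridge" (specifically "dusk orchard harbor linen bridge"), modifier "valley salt".
Within "valley salt", the head is "salt" and the modifier is "valley".
Within "dusk orchard harbor linen bridge", the head is "bridge" (specifically "orchard harbor linen bridge") and the modifier is "dusk".
Within "orchard harbor linen bridge", the head is "bridge" and the modifier is "orchard harbor linen".
Within "orchard harbor linen", the head is "linen" (specifically "harbor linen") and the modifier is "orchard".
Within "harbor linen", the head is "linen" and the modifier is "harbor".
Putting it together: [[valley salt] [dusk [[orchard [harbor linen]] bridge]]].

[[valley salt] [dusk [[orchard [harbor linen]] bridge]]]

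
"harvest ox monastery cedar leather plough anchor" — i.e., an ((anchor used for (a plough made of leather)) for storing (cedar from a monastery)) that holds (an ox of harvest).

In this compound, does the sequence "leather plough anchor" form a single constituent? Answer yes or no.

The paraphrase groups the words so that "leather plough anchor" is one unit: it corresponds to a single parenthesized sub-phrase.
The full structure is [[harvest ox] [[monastery cedar] [[leather plough] anchor]]], in which [leather plough anchor] is a constituent.

yes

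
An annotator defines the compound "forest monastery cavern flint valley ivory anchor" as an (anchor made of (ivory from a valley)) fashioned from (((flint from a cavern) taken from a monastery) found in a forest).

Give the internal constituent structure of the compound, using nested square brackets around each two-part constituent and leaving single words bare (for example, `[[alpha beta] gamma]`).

[[forest [monastery [cavern flint]]] [[valley ivory] anchor]]

Overall it is a kind of anchor (specifically "valley ivory anchor"); the modifier is "forest monastery cavern flint".
Within "forest monastery cavern flint", the head is "flint" (specifically "monastery cavern flint") and the modifier is "forest".
Within "monastery cavern flint", the head is "flint" (specifically "cavern flint") and the modifier is "monastery".
Within "cavern flint", the head is "flint" and the modifier is "cavern".
Within "valley ivory anchor", the head is "anchor" and the modifier is "valley ivory".
Within "valley ivory", the head is "ivory" and the modifier is "valley".
Putting it together: [[forest [monastery [cavern flint]]] [[valley ivory] anchor]].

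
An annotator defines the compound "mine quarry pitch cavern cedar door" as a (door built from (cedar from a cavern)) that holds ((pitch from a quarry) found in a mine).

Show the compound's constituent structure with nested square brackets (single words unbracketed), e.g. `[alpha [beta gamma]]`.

Whole compound: head "door" (specifically "cavern cedar door"), modifier "mine quarry pitch".
"mine quarry pitch" → head "pitch" (specifically "quarry pitch"), modifier "mine".
"quarry pitch" → head "pitch", modifier "quarry".
"cavern cedar door" → head "door", modifier "cavern cedar".
"cavern cedar" → head "cedar", modifier "cavern".
Assembled: [[mine [quarry pitch]] [[cavern cedar] door]].

[[mine [quarry pitch]] [[cavern cedar] door]]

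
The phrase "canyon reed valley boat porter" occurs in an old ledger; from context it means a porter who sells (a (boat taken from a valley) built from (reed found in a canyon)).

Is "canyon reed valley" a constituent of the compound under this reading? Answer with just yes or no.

The top-level split is [canyon reed valley boat] [porter]; the full structure is [[[canyon reed] [valley boat]] porter].
"canyon reed valley" straddles a constituent boundary, so it is not a single unit.

no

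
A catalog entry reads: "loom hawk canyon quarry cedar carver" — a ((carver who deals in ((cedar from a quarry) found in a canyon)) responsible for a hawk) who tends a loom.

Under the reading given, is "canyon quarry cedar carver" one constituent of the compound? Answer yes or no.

The paraphrase groups the words so that "canyon quarry cedar carver" is one unit: it corresponds to a single parenthesized sub-phrase.
The full structure is [loom [hawk [[canyon [quarry cedar]] carver]]], in which [canyon quarry cedar carver] is a constituent.

yes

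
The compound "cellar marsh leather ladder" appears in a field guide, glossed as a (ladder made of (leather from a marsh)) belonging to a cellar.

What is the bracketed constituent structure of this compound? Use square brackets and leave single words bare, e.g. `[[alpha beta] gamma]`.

[cellar [[marsh leather] ladder]]

At the top level: head "ladder" (specifically "marsh leather ladder"); modifier "cellar".
Within "marsh leather ladder", the head is "ladder" and the modifier is "marsh leather".
Within "marsh leather", the head is "leather" and the modifier is "marsh".
Putting it together: [cellar [[marsh leather] ladder]].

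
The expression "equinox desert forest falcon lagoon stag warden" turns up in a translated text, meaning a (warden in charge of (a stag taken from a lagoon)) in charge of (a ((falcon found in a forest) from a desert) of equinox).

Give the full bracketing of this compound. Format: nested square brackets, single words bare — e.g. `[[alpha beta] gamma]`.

At the top level: head "warden" (specifically "lagoon stag warden"); modifier "equinox desert forest falcon".
"equinox desert forest falcon" → head "falcon" (specifically "desert forest falcon"), modifier "equinox".
"desert forest falcon" → head "falcon" (specifically "forest falcon"), modifier "desert".
"forest falcon" → head "falcon", modifier "forest".
"lagoon stag warden" → head "warden", modifier "lagoon stag".
"lagoon stag" → head "stag", modifier "lagoon".
Putting it together: [[equinox [desert [forest falcon]]] [[lagoon stag] warden]].

[[equinox [desert [forest falcon]]] [[lagoon stag] warden]]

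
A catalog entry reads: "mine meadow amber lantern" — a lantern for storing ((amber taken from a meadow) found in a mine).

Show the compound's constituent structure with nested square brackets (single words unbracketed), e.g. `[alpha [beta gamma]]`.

The outermost head in the paraphrase is "lantern", modified by "mine meadow amber".
Inside "mine meadow amber": head "amber" (specifically "meadow amber"), modifier "mine".
Inside "meadow amber": head "amber", modifier "meadow".
Assembled: [[mine [meadow amber]] lantern].

[[mine [meadow amber]] lantern]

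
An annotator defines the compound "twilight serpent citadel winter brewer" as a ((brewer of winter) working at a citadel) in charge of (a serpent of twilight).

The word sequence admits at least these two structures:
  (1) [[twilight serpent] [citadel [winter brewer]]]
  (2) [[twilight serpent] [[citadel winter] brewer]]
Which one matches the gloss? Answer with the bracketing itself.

The paraphrase's head is the "brewer" part ("citadel winter brewer"); its modifier is "twilight serpent".
That top-level split, carried through the inner groups, gives [[twilight serpent] [citadel [winter brewer]]].

[[twilight serpent] [citadel [winter brewer]]]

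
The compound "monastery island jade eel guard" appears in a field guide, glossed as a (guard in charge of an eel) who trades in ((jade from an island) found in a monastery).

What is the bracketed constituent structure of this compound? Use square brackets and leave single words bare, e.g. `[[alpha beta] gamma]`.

[[monastery [island jade]] [eel guard]]

At the top level: head "guard" (specifically "eel guard"); modifier "monastery island jade".
Inside "monastery island jade": head "jade" (specifically "island jade"), modifier "monastery".
Inside "island jade": head "jade", modifier "island".
Inside "eel guard": head "guard", modifier "eel".
Assembled: [[monastery [island jade]] [eel guard]].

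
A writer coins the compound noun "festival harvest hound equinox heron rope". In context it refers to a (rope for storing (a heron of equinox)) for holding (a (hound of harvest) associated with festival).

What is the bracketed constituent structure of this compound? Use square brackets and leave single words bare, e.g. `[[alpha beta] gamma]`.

[[festival [harvest hound]] [[equinox heron] rope]]

The outermost head in the paraphrase is "rope" (specifically "equinox heron rope"), modified by "festival harvest hound".
Inside "festival harvest hound": head "hound" (specifically "harvest hound"), modifier "festival".
Inside "harvest hound": head "hound", modifier "harvest".
Inside "equinox heron rope": head "rope", modifier "equinox heron".
Inside "equinox heron": head "heron", modifier "equinox".
So the structure is [[festival [harvest hound]] [[equinox heron] rope]].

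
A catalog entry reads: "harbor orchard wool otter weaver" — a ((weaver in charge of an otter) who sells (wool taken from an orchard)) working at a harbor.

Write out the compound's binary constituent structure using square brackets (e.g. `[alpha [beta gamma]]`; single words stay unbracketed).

[harbor [[orchard wool] [otter weaver]]]

At the top level: head "weaver" (specifically "orchard wool otter weaver"); modifier "harbor".
Within "orchard wool otter weaver", the head is "weaver" (specifically "otter weaver") and the modifier is "orchard wool".
Within "orchard wool", the head is "wool" and the modifier is "orchard".
Within "otter weaver", the head is "weaver" and the modifier is "otter".
Assembled: [harbor [[orchard wool] [otter weaver]]].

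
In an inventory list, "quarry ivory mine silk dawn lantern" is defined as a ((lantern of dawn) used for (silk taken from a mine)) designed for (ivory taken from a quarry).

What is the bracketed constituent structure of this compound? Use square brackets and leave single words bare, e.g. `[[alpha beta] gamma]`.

[[quarry ivory] [[mine silk] [dawn lantern]]]

Overall it is a kind of lantern (specifically "mine silk dawn lantern"); the modifier is "quarry ivory".
Within "quarry ivory", the head is "ivory" and the modifier is "quarry".
Within "mine silk dawn lantern", the head is "lantern" (specifically "dawn lantern") and the modifier is "mine silk".
Within "mine silk", the head is "silk" and the modifier is "mine".
Within "dawn lantern", the head is "lantern" and the modifier is "dawn".
Assembled: [[quarry ivory] [[mine silk] [dawn lantern]]].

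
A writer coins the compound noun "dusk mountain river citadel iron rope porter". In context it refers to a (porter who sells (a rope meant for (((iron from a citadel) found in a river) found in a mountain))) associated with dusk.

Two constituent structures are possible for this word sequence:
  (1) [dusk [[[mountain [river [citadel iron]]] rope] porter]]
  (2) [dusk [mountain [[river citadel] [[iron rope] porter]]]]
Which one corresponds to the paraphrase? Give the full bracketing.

The paraphrase's head is the "porter" part ("mountain river citadel iron rope porter"); its modifier is "dusk".
That top-level split, carried through the inner groups, gives [dusk [[[mountain [river [citadel iron]]] rope] porter]].

[dusk [[[mountain [river [citadel iron]]] rope] porter]]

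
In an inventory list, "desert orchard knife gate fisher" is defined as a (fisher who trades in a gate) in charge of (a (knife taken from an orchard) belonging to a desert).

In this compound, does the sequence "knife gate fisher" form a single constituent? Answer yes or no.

no

The top-level split is [desert orchard knife] [gate fisher]; the full structure is [[desert [orchard knife]] [gate fisher]].
"knife gate fisher" straddles a constituent boundary, so it is not a single unit.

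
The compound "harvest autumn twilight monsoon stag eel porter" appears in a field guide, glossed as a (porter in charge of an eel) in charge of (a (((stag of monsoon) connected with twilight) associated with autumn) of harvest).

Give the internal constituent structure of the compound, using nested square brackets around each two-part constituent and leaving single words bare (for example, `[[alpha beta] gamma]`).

The outermost head in the paraphrase is "porter" (specifically "eel porter"), modified by "harvest autumn twilight monsoon stag".
Inside "harvest autumn twilight monsoon stag": head "stag" (specifically "autumn twilight monsoon stag"), modifier "harvest".
Inside "autumn twilight monsoon stag": head "stag" (specifically "twilight monsoon stag"), modifier "autumn".
Inside "twilight monsoon stag": head "stag" (specifically "monsoon stag"), modifier "twilight".
Inside "monsoon stag": head "stag", modifier "monsoon".
Inside "eel porter": head "porter", modifier "eel".
Putting it together: [[harvest [autumn [twilight [monsoon stag]]]] [eel porter]].

[[harvest [autumn [twilight [monsoon stag]]]] [eel porter]]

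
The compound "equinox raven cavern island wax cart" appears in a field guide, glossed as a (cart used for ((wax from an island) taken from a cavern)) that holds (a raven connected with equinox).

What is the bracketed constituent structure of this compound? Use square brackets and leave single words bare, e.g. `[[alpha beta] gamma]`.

[[equinox raven] [[cavern [island wax]] cart]]

Overall it is a kind of cart (specifically "cavern island wax cart"); the modifier is "equinox raven".
"equinox raven" → head "raven", modifier "equinox".
"cavern island wax cart" → head "cart", modifier "cavern island wax".
"cavern island wax" → head "wax" (specifically "island wax"), modifier "cavern".
"island wax" → head "wax", modifier "island".
So the structure is [[equinox raven] [[cavern [island wax]] cart]].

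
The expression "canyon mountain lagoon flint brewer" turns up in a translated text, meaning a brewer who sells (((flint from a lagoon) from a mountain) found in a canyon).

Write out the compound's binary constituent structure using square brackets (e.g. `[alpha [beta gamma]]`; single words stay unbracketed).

[[canyon [mountain [lagoon flint]]] brewer]

Whole compound: head "brewer", modifier "canyon mountain lagoon flint".
Inside "canyon mountain lagoon flint": head "flint" (specifically "mountain lagoon flint"), modifier "canyon".
Inside "mountain lagoon flint": head "flint" (specifically "lagoon flint"), modifier "mountain".
Inside "lagoon flint": head "flint", modifier "lagoon".
So the structure is [[canyon [mountain [lagoon flint]]] brewer].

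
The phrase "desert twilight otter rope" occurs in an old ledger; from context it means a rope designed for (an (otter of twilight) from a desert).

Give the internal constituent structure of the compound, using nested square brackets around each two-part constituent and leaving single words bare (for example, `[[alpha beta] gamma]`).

Overall it is a kind of rope; the modifier is "desert twilight otter".
Within "desert twilight otter", the head is "otter" (specifically "twilight otter") and the modifier is "desert".
Within "twilight otter", the head is "otter" and the modifier is "twilight".
So the structure is [[desert [twilight otter]] rope].

[[desert [twilight otter]] rope]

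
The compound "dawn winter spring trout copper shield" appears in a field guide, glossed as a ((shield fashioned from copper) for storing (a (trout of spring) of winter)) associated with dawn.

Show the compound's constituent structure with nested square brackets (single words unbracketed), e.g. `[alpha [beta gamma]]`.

Whole compound: head "shield" (specifically "winter spring trout copper shield"), modifier "dawn".
Inside "winter spring trout copper shield": head "shield" (specifically "copper shield"), modifier "winter spring trout".
Inside "winter spring trout": head "trout" (specifically "spring trout"), modifier "winter".
Inside "spring trout": head "trout", modifier "spring".
Inside "copper shield": head "shield", modifier "copper".
Putting it together: [dawn [[winter [spring trout]] [copper shield]]].

[dawn [[winter [spring trout]] [copper shield]]]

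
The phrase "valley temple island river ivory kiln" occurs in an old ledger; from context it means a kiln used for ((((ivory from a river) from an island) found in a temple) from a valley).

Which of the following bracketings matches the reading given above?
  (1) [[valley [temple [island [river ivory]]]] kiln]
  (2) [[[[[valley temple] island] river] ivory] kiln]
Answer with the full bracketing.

The paraphrase's head is the "kiln" part ("kiln"); its modifier is "valley temple island river ivory".
That top-level split, carried through the inner groups, gives [[valley [temple [island [river ivory]]]] kiln].

[[valley [temple [island [river ivory]]]] kiln]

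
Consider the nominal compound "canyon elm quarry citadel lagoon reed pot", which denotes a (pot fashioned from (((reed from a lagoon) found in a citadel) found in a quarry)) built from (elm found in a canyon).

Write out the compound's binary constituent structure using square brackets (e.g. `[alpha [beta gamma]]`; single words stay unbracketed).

Overall it is a kind of pot (specifically "quarry citadel lagoon reed pot"); the modifier is "canyon elm".
Within "canyon elm", the head is "elm" and the modifier is "canyon".
Within "quarry citadel lagoon reed pot", the head is "pot" and the modifier is "quarry citadel lagoon reed".
Within "quarry citadel lagoon reed", the head is "reed" (specifically "citadel lagoon reed") and the modifier is "quarry".
Within "citadel lagoon reed", the head is "reed" (specifically "lagoon reed") and the modifier is "citadel".
Within "lagoon reed", the head is "reed" and the modifier is "lagoon".
Assembled: [[canyon elm] [[quarry [citadel [lagoon reed]]] pot]].

[[canyon elm] [[quarry [citadel [lagoon reed]]] pot]]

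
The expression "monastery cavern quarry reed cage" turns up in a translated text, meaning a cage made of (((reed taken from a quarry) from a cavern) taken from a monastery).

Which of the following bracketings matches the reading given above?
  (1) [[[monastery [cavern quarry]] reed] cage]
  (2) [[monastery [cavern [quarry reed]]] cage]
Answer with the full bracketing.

[[monastery [cavern [quarry reed]]] cage]

The paraphrase's head is the "cage" part ("cage"); its modifier is "monastery cavern quarry reed".
That top-level split, carried through the inner groups, gives [[monastery [cavern [quarry reed]]] cage].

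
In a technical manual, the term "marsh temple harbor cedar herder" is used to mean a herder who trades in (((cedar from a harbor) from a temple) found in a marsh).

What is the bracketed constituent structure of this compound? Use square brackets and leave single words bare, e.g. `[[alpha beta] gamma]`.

[[marsh [temple [harbor cedar]]] herder]

At the top level: head "herder"; modifier "marsh temple harbor cedar".
Inside "marsh temple harbor cedar": head "cedar" (specifically "temple harbor cedar"), modifier "marsh".
Inside "temple harbor cedar": head "cedar" (specifically "harbor cedar"), modifier "temple".
Inside "harbor cedar": head "cedar", modifier "harbor".
Putting it together: [[marsh [temple [harbor cedar]]] herder].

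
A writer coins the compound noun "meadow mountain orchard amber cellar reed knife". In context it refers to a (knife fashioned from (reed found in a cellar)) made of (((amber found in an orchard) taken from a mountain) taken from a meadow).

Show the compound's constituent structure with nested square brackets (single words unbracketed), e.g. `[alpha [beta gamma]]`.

[[meadow [mountain [orchard amber]]] [[cellar reed] knife]]

The outermost head in the paraphrase is "knife" (specifically "cellar reed knife"), modified by "meadow mountain orchard amber".
"meadow mountain orchard amber" → head "amber" (specifically "mountain orchard amber"), modifier "meadow".
"mountain orchard amber" → head "amber" (specifically "orchard amber"), modifier "mountain".
"orchard amber" → head "amber", modifier "orchard".
"cellar reed knife" → head "knife", modifier "cellar reed".
"cellar reed" → head "reed", modifier "cellar".
Putting it together: [[meadow [mountain [orchard amber]]] [[cellar reed] knife]].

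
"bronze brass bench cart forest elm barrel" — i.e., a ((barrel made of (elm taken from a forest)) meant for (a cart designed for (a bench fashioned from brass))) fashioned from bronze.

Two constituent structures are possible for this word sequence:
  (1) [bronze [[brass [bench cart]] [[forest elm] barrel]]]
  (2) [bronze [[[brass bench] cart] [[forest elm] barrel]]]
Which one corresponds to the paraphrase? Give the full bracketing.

[bronze [[[brass bench] cart] [[forest elm] barrel]]]

The paraphrase's head is the "barrel" part ("brass bench cart forest elm barrel"); its modifier is "bronze".
That top-level split, carried through the inner groups, gives [bronze [[[brass bench] cart] [[forest elm] barrel]]].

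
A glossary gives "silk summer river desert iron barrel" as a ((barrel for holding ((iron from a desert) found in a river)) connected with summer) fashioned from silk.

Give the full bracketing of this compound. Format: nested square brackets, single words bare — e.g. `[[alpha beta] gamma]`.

[silk [summer [[river [desert iron]] barrel]]]

Overall it is a kind of barrel (specifically "summer river desert iron barrel"); the modifier is "silk".
"summer river desert iron barrel" → head "barrel" (specifically "river desert iron barrel"), modifier "summer".
"river desert iron barrel" → head "barrel", modifier "river desert iron".
"river desert iron" → head "iron" (specifically "desert iron"), modifier "river".
"desert iron" → head "iron", modifier "desert".
So the structure is [silk [summer [[river [desert iron]] barrel]]].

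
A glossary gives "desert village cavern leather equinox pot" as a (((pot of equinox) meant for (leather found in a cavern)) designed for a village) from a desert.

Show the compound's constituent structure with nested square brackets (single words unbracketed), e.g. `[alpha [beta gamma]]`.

The outermost head in the paraphrase is "pot" (specifically "village cavern leather equinox pot"), modified by "desert".
Inside "village cavern leather equinox pot": head "pot" (specifically "cavern leather equinox pot"), modifier "village".
Inside "cavern leather equinox pot": head "pot" (specifically "equinox pot"), modifier "cavern leather".
Inside "cavern leather": head "leather", modifier "cavern".
Inside "equinox pot": head "pot", modifier "equinox".
Assembled: [desert [village [[cavern leather] [equinox pot]]]].

[desert [village [[cavern leather] [equinox pot]]]]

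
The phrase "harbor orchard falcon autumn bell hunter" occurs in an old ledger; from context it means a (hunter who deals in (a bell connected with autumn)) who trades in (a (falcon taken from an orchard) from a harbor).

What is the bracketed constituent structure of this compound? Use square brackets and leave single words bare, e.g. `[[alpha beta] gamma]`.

[[harbor [orchard falcon]] [[autumn bell] hunter]]

At the top level: head "hunter" (specifically "autumn bell hunter"); modifier "harbor orchard falcon".
Inside "harbor orchard falcon": head "falcon" (specifically "orchard falcon"), modifier "harbor".
Inside "orchard falcon": head "falcon", modifier "orchard".
Inside "autumn bell hunter": head "hunter", modifier "autumn bell".
Inside "autumn bell": head "bell", modifier "autumn".
Assembled: [[harbor [orchard falcon]] [[autumn bell] hunter]].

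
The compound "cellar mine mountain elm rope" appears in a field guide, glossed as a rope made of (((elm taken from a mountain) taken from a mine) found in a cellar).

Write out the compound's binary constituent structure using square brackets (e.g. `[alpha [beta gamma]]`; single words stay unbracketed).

At the top level: head "rope"; modifier "cellar mine mountain elm".
Within "cellar mine mountain elm", the head is "elm" (specifically "mine mountain elm") and the modifier is "cellar".
Within "mine mountain elm", the head is "elm" (specifically "mountain elm") and the modifier is "mine".
Within "mountain elm", the head is "elm" and the modifier is "mountain".
Putting it together: [[cellar [mine [mountain elm]]] rope].

[[cellar [mine [mountain elm]]] rope]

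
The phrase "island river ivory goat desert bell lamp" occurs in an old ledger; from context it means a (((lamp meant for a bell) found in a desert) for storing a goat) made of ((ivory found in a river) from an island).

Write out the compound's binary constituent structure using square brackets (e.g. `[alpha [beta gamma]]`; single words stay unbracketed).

[[island [river ivory]] [goat [desert [bell lamp]]]]

Whole compound: head "lamp" (specifically "goat desert bell lamp"), modifier "island river ivory".
Within "island river ivory", the head is "ivory" (specifically "river ivory") and the modifier is "island".
Within "river ivory", the head is "ivory" and the modifier is "river".
Within "goat desert bell lamp", the head is "lamp" (specifically "desert bell lamp") and the modifier is "goat".
Within "desert bell lamp", the head is "lamp" (specifically "bell lamp") and the modifier is "desert".
Within "bell lamp", the head is "lamp" and the modifier is "bell".
Assembled: [[island [river ivory]] [goat [desert [bell lamp]]]].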